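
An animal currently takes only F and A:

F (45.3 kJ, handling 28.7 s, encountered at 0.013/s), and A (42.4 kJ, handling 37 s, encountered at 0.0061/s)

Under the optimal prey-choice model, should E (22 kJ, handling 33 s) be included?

Current rate: (0.013×45.3 + 0.0061×42.4)/(1 + 0.013×28.7 + 0.0061×37) = 0.5301 kJ/s.
E: E/h = 22/33 = 0.6667 kJ/s.
Since 0.6667 > R, including E increases the long-run rate.

Yes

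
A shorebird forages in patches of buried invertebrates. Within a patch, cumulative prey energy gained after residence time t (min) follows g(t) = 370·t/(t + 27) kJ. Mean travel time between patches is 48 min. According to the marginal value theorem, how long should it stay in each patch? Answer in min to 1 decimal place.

36.0 min

Maximise g(t)/(T+t): set derivative to zero → g'(t)(T+t) = g(t).
g'(t) = 370·27/(t + 27)². Setting 370·27/(t+27)² = 370t/[(t+27)(48+t)] gives 27(48+t) = t(t+27), so t² = 27×48 = 1296.
t* = √1296 = 36 min.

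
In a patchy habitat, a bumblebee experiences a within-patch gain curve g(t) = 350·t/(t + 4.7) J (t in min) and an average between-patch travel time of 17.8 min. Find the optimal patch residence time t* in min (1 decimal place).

9.1 min

Maximise g(t)/(T+t): set derivative to zero → g'(t)(T+t) = g(t).
g'(t) = 350·4.7/(t + 4.7)². Setting 350·4.7/(t+4.7)² = 350t/[(t+4.7)(17.8+t)] gives 4.7(17.8+t) = t(t+4.7), so t² = 4.7×17.8 = 83.66.
t* = √83.66 = 9.147 min.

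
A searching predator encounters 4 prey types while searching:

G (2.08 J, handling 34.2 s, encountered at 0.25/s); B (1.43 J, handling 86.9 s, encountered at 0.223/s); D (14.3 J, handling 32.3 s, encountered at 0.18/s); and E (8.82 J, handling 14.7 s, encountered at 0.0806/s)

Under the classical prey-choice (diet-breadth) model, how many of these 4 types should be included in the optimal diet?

2

E/h in descending order: E 0.6, D 0.443, G 0.0608, B 0.0165 J/s. The optimal diet is the largest prefix of this list for which every included type satisfies E_i/h_i > R on the types above it.
Rate on top 1: 0.3254. D: 0.443 > 0.3254 → include.
Rate on top 2: 0.4107. G: 0.0608 < 0.4107 → exclude; stop.
Optimal diet: E, D — 2 of 4 types.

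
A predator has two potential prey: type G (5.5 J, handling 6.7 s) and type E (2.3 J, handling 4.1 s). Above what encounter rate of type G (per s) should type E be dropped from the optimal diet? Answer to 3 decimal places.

0.322 per s

The zero-one rule: include type E iff E₂/h₂ > λE₁/(1+λh₁). Equality gives the switch point.
λE₁h₂ = E₂ + λE₂h₁ ⇒ λ = E₂/(E₁h₂ − E₂h₁) = 2.3/(22.55 − 15.41) = 0.3221 per s.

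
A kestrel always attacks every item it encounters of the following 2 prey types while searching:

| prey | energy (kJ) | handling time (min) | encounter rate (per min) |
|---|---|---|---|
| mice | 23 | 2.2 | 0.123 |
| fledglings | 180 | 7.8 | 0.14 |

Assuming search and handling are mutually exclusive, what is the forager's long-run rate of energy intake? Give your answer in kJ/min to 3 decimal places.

Energy encountered per unit search time: 0.123×23 + 0.14×180 = 28.03 kJ/min.
Handling time per unit search time: 0.123×2.2 + 0.14×7.8 = 1.363.
Rate = 28.03/(1 + 1.363) = 11.86 kJ/min.

11.864 kJ/min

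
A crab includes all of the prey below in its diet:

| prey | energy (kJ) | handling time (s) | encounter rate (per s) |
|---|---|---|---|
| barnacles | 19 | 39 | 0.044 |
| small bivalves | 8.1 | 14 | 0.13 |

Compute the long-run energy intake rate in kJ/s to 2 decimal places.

0.42 kJ/s

R = Σλ_iE_i / (1 + Σλ_ih_i)
Numerator: 0.044×19 + 0.13×8.1 = 1.889
Denominator: 1 + 0.044×39 + 0.13×14 = 4.536
R = 1.889/4.536 = 0.4164 kJ/s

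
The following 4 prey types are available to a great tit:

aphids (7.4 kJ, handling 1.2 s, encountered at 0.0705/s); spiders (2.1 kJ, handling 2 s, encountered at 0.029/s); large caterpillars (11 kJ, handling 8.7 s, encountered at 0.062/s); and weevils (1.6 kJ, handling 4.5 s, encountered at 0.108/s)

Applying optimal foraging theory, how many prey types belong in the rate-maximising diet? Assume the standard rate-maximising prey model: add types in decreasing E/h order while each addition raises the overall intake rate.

Rank by E/h (kJ/s): aphids 6.17, large caterpillars 1.26, spiders 1.05, weevils 0.356. Include each in turn until the next type's E/h falls below the running intake rate.
Rate on top 1: 0.481. large caterpillars: 1.26 > 0.481 → include.
Rate on top 2: 0.7412. spiders: 1.05 > 0.7412 → include.
Rate on top 3: 0.7518. weevils: 0.356 < 0.7518 → exclude; stop.
Optimal diet: aphids, large caterpillars, spiders — 3 of 4 types.

3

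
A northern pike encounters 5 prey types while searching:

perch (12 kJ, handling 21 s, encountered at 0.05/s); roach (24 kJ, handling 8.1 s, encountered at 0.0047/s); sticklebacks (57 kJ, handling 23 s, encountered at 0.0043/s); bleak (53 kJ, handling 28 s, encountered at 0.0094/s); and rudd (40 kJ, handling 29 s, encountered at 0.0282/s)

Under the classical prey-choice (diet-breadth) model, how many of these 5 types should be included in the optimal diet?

E/h in descending order: roach 2.96, sticklebacks 2.48, bleak 1.89, rudd 1.38, perch 0.571 kJ/s. The optimal diet is the largest prefix of this list for which every included type satisfies E_i/h_i > R on the types above it.
Rate on top 1: 0.1087. sticklebacks: 2.48 > 0.1087 → include.
Rate on top 2: 0.3148. bleak: 1.89 > 0.3148 → include.
Rate on top 3: 0.6114. rudd: 1.38 > 0.6114 → include.
Rate on top 4: 0.8946. perch: 0.571 < 0.8946 → exclude; stop.
Optimal diet: roach, sticklebacks, bleak, rudd — 4 of 5 types.

4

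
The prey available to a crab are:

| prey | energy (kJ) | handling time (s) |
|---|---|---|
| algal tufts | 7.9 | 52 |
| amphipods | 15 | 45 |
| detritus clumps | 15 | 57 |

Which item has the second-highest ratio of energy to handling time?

detritus clumps

Profitability E/h (kJ/s): algal tufts = 7.9/52 = 0.152, amphipods = 15/45 = 0.333, detritus clumps = 15/57 = 0.263.
Ranked: amphipods > detritus clumps > algal tufts.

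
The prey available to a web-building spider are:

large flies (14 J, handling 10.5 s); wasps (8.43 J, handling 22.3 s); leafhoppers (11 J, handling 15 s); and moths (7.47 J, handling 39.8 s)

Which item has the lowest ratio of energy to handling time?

moths

In descending order of E/h:
large flies: 14/10.5 = 1.33 J/s
leafhoppers: 11/15 = 0.733 J/s
wasps: 8.43/22.3 = 0.378 J/s
moths: 7.47/39.8 = 0.188 J/s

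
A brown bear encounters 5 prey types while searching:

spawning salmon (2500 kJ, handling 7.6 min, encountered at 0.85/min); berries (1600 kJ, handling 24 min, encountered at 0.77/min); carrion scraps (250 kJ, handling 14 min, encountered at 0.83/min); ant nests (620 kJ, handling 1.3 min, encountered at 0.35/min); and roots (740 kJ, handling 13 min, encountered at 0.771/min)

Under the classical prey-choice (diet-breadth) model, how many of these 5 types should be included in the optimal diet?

2

E/h in descending order: ant nests 477, spawning salmon 329, berries 66.7, roots 56.9, carrion scraps 17.9 kJ/min. The optimal diet is the largest prefix of this list for which every included type satisfies E_i/h_i > R on the types above it.
Rate on top 1: 149.1. spawning salmon: 329 > 149.1 → include.
Rate on top 2: 295.9. berries: 66.7 < 295.9 → exclude; stop.
Optimal diet: ant nests, spawning salmon — 2 of 5 types.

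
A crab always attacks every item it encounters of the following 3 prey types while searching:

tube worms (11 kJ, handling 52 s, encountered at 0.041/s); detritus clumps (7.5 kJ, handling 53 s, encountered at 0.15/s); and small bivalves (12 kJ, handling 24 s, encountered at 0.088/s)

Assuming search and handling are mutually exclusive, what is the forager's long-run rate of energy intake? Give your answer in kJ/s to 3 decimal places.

R = Σλ_iE_i / (1 + Σλ_ih_i)
Numerator: 0.041×11 + 0.15×7.5 + 0.088×12 = 2.632
Denominator: 1 + 0.041×52 + 0.15×53 + 0.088×24 = 13.19
R = 2.632/13.19 = 0.1995 kJ/s

0.199 kJ/s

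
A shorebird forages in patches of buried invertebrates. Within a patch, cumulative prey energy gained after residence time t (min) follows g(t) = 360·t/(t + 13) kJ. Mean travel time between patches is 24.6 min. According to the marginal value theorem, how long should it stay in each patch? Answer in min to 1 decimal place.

Optimal t* satisfies g'(t*) = g(t*)/(T + t*).
g'(t) = 360·13/(t + 13)². Setting 360·13/(t+13)² = 360t/[(t+13)(24.6+t)] gives 13(24.6+t) = t(t+13), so t² = 13×24.6 = 319.8.
t* = √319.8 = 17.88 min.

17.9 min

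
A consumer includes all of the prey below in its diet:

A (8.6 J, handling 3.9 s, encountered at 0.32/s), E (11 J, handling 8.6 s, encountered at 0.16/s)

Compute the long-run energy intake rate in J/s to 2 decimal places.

R = (0.32×8.6 + 0.16×11) / (1 + 0.32×3.9 + 0.16×8.6) = 4.512/3.624 = 1.245 J/s.

1.25 J/s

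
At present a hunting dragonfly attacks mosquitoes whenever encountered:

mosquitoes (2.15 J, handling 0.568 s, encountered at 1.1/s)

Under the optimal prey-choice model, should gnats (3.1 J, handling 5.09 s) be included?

No

On mosquitoes alone, R = ΣλE/(1+Σλh) = 2.365/1.625 = 1.456 J/s.
gnats: E/h = 3.1/5.09 = 0.609 J/s.
0.609 < 1.456, so adding gnats would lower the average — exclude it.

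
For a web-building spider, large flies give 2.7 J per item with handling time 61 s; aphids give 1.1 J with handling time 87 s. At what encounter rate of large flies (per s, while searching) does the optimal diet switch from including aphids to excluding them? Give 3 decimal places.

At the threshold, the rate on large flies alone equals the profitability of aphids: λ·2.7/(1 + λ·61) = 1.1/87 = 0.01264.
Rearranging, λ(2.7 − 0.01264×61) = 0.01264, so λ = 0.01264/1.929 = 0.006555 per s.

0.007 per s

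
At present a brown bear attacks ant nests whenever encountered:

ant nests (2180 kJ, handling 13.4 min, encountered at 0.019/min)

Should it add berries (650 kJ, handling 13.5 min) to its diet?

On ant nests alone, R = ΣλE/(1+Σλh) = 41.42/1.255 = 33.01 kJ/min.
Profitability of berries: 650/13.5 = 48.15 kJ/min.
Since 48.15 > R, including berries increases the long-run rate.

Yes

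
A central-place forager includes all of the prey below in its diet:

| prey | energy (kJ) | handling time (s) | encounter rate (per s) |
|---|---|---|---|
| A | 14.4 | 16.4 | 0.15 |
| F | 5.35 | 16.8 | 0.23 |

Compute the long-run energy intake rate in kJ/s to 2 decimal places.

R = Σλ_iE_i / (1 + Σλ_ih_i)
Numerator: 0.15×14.4 + 0.23×5.35 = 3.391
Denominator: 1 + 0.15×16.4 + 0.23×16.8 = 7.324
R = 3.391/7.324 = 0.4629 kJ/s

0.46 kJ/s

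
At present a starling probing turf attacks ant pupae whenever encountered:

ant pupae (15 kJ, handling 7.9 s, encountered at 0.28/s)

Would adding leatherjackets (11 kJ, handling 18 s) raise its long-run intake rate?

Current rate: (0.28×15)/(1 + 0.28×7.9) = 1.308 kJ/s.
Profitability of leatherjackets: 11/18 = 0.6111 kJ/s.
0.6111 < 1.308, so adding leatherjackets would lower the average — exclude it.

No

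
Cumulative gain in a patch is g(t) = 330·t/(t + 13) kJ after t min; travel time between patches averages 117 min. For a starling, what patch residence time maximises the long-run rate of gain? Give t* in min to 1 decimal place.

Optimal t* satisfies g'(t*) = g(t*)/(T + t*).
g'(t) = 330·13/(t + 13)². Setting 330·13/(t+13)² = 330t/[(t+13)(117+t)] gives 13(117+t) = t(t+13), so t² = 13×117 = 1521.
t* = √1521 = 39 min.

39.0 min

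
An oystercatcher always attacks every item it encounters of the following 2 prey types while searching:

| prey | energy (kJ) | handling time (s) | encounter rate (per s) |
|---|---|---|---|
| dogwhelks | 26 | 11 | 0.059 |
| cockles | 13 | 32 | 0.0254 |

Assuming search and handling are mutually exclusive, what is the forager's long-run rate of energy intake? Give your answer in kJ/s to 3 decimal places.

0.757 kJ/s

R = (0.059×26 + 0.0254×13) / (1 + 0.059×11 + 0.0254×32) = 1.864/2.462 = 0.7573 kJ/s.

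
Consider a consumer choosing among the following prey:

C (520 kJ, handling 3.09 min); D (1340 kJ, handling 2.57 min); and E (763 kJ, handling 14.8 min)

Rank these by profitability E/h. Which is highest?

In descending order of E/h:
D: 1340/2.57 = 521 kJ/min
C: 520/3.09 = 168 kJ/min
E: 763/14.8 = 51.6 kJ/min

D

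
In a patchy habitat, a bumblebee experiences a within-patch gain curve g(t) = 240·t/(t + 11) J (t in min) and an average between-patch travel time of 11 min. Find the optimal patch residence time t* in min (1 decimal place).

11.0 min

Maximise g(t)/(T+t): set derivative to zero → g'(t)(T+t) = g(t).
g'(t) = 240·11/(t + 11)². Setting 240·11/(t+11)² = 240t/[(t+11)(11+t)] gives 11(11+t) = t(t+11), so t² = 11×11 = 121.
t* = √121 = 11 min.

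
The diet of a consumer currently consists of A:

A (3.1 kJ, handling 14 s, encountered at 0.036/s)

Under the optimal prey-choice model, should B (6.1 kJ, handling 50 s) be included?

Current rate: (0.036×3.1)/(1 + 0.036×14) = 0.0742 kJ/s.
Profitability of B: 6.1/50 = 0.122 kJ/s.
Since 0.122 > R, including B increases the long-run rate.

Yes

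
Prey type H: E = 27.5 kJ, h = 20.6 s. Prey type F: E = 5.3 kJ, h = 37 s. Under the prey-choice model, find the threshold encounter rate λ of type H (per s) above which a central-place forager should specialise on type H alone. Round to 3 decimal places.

0.006 per s

The zero-one rule: include type F iff E₂/h₂ > λE₁/(1+λh₁). Equality gives the switch point.
λE₁h₂ = E₂ + λE₂h₁ ⇒ λ = E₂/(E₁h₂ − E₂h₁) = 5.3/(1018 − 109.2) = 0.005835 per s.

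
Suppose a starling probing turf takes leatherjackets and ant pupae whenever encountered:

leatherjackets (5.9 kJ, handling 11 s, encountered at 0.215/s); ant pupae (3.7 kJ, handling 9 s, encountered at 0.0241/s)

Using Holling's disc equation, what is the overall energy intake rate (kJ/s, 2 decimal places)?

Energy encountered per unit search time: 0.215×5.9 + 0.0241×3.7 = 1.358 kJ/s.
Handling time per unit search time: 0.215×11 + 0.0241×9 = 2.582.
Rate = 1.358/(1 + 2.582) = 0.379 kJ/s.

0.38 kJ/s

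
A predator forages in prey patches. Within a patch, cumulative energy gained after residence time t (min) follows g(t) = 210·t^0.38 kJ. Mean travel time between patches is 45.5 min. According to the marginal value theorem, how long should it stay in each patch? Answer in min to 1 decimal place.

Optimal t* satisfies g'(t*) = g(t*)/(T + t*).
g'(t) = 0.38·210·t^-0.62. Setting 0.38·210·t^-0.62 = 210·t^0.38/(45.5+t) gives 0.38(45.5+t) = t, so 0.62·t = 0.38×45.5.
t* = 0.38×45.5/0.62 = 27.89 min.

27.9 min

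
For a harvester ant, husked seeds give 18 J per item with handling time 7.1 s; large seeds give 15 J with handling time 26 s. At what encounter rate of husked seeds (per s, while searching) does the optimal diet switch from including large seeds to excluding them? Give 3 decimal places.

0.041 per s

Drop large seeds once their profitability E₂/h₂ falls below the rate achievable on husked seeds alone: E₂/h₂ = λE₁/(1 + λh₁).
Solve for λ: λE₁h₂ = E₂(1 + λh₁) → λ(E₁h₂ − E₂h₁) = E₂ → λ = E₂/(E₁h₂ − E₂h₁).
λ = 15/(18×26 − 15×7.1) = 15/361.5 = 0.04149 per s.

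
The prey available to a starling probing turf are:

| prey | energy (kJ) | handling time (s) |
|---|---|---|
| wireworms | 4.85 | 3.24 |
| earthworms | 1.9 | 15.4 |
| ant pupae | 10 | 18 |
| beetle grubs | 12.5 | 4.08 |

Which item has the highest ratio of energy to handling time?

beetle grubs

In descending order of E/h:
beetle grubs: 12.5/4.08 = 3.06 kJ/s
wireworms: 4.85/3.24 = 1.5 kJ/s
ant pupae: 10/18 = 0.556 kJ/s
earthworms: 1.9/15.4 = 0.123 kJ/s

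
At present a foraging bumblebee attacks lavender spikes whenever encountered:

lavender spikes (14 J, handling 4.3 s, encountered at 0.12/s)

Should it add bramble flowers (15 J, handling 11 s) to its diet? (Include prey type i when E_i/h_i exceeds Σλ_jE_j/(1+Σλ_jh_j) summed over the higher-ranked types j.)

Current rate: (0.12×14)/(1 + 0.12×4.3) = 1.108 J/s.
Profitability of bramble flowers: 15/11 = 1.364 J/s.
Since 1.364 > R, including bramble flowers increases the long-run rate.

Yes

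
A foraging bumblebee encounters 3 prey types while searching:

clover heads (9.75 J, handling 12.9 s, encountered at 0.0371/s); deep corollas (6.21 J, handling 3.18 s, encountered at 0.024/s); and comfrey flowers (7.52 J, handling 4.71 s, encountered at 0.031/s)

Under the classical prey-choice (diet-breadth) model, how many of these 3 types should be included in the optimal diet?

Rank by E/h (J/s): deep corollas 1.95, comfrey flowers 1.6, clover heads 0.756. Include each in turn until the next type's E/h falls below the running intake rate.
Rate on top 1: 0.1385. comfrey flowers: 1.6 > 0.1385 → include.
Rate on top 2: 0.3126. clover heads: 0.756 > 0.3126 → include.
Optimal diet: deep corollas, comfrey flowers, clover heads — 3 of 3 types.

3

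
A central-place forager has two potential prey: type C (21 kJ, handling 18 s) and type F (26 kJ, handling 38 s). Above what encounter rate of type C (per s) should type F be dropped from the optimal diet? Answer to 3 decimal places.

0.079 per s

Drop type F once their profitability E₂/h₂ falls below the rate achievable on type C alone: E₂/h₂ = λE₁/(1 + λh₁).
Solve for λ: λE₁h₂ = E₂(1 + λh₁) → λ(E₁h₂ − E₂h₁) = E₂ → λ = E₂/(E₁h₂ − E₂h₁).
λ = 26/(21×38 − 26×18) = 26/330 = 0.07879 per s.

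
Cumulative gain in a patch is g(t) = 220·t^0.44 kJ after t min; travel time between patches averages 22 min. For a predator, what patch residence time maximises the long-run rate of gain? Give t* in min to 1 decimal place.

Maximise g(t)/(T+t): set derivative to zero → g'(t)(T+t) = g(t).
g'(t) = 0.44·220·t^-0.56. Setting 0.44·220·t^-0.56 = 220·t^0.44/(22+t) gives 0.44(22+t) = t, so 0.56·t = 0.44×22.
t* = 0.44×22/0.56 = 17.29 min.

17.3 min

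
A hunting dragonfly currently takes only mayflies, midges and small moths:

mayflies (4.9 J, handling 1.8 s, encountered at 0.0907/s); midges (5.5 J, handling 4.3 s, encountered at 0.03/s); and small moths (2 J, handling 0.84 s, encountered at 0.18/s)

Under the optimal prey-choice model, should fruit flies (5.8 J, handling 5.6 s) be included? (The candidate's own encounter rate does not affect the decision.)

On mayflies, midges and small moths alone, R = ΣλE/(1+Σλh) = 0.9694/1.443 = 0.6716 J/s.
Profitability of fruit flies: 5.8/5.6 = 1.036 J/s.
Since 1.036 > R, including fruit flies increases the long-run rate.

Yes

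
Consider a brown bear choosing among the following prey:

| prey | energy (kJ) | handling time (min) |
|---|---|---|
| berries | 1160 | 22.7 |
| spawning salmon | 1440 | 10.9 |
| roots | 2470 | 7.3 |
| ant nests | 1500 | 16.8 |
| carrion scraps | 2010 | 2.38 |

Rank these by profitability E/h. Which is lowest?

berries

Profitability E/h (kJ/min): berries = 1160/22.7 = 51.1, spawning salmon = 1440/10.9 = 132, roots = 2470/7.3 = 338, ant nests = 1500/16.8 = 89.3, carrion scraps = 2010/2.38 = 845.
Ranked: carrion scraps > roots > spawning salmon > ant nests > berries.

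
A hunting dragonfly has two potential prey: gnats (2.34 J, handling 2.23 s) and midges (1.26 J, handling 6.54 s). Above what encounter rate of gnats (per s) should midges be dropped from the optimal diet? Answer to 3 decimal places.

The zero-one rule: include midges iff E₂/h₂ > λE₁/(1+λh₁). Equality gives the switch point.
λE₁h₂ = E₂ + λE₂h₁ ⇒ λ = E₂/(E₁h₂ − E₂h₁) = 1.26/(15.3 − 2.81) = 0.1009 per s.

0.101 per s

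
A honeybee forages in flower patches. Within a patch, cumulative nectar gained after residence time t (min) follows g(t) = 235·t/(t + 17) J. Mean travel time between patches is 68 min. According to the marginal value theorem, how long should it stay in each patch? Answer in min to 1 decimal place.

34.0 min

Maximise g(t)/(T+t): set derivative to zero → g'(t)(T+t) = g(t).
g'(t) = 235·17/(t + 17)². Setting 235·17/(t+17)² = 235t/[(t+17)(68+t)] gives 17(68+t) = t(t+17), so t² = 17×68 = 1156.
t* = √1156 = 34 min.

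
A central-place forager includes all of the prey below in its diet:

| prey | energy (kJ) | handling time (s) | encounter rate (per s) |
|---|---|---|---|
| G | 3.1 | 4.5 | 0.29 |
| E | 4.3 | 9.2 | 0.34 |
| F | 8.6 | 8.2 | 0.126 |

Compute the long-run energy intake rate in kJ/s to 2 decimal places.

0.53 kJ/s

R = (0.29×3.1 + 0.34×4.3 + 0.126×8.6) / (1 + 0.29×4.5 + 0.34×9.2 + 0.126×8.2) = 3.445/6.466 = 0.5327 kJ/s.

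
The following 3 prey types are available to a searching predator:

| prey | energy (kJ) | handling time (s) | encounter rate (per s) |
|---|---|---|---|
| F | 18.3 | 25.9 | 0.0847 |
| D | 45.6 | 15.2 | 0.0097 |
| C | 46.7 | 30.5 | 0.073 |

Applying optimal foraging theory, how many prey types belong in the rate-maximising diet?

2

E/h in descending order: D 3, C 1.53, F 0.707 kJ/s. The optimal diet is the largest prefix of this list for which every included type satisfies E_i/h_i > R on the types above it.
Rate on top 1: 0.3855. C: 1.53 > 0.3855 → include.
Rate on top 2: 1.142. F: 0.707 < 1.142 → exclude; stop.
Optimal diet: D, C — 2 of 3 types.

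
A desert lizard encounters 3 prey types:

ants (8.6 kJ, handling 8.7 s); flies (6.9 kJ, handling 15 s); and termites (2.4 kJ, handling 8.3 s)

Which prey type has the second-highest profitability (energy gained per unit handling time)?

flies

In descending order of E/h:
ants: 8.6/8.7 = 0.989 kJ/s
flies: 6.9/15 = 0.46 kJ/s
termites: 2.4/8.3 = 0.289 kJ/s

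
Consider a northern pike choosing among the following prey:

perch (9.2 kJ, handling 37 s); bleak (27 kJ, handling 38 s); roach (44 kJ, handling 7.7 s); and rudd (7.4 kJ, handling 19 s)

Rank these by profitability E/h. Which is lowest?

perch

In descending order of E/h:
roach: 44/7.7 = 5.71 kJ/s
bleak: 27/38 = 0.711 kJ/s
rudd: 7.4/19 = 0.389 kJ/s
perch: 9.2/37 = 0.249 kJ/s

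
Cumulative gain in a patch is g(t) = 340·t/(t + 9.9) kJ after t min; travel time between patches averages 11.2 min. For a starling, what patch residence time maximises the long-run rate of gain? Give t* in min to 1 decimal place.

By the marginal value theorem, leave when the instantaneous gain rate g'(t) equals the habitat-wide average g(t)/(T + t).
g'(t) = 340·9.9/(t + 9.9)². Setting 340·9.9/(t+9.9)² = 340t/[(t+9.9)(11.2+t)] gives 9.9(11.2+t) = t(t+9.9), so t² = 9.9×11.2 = 110.9.
t* = √110.9 = 10.53 min.

10.5 min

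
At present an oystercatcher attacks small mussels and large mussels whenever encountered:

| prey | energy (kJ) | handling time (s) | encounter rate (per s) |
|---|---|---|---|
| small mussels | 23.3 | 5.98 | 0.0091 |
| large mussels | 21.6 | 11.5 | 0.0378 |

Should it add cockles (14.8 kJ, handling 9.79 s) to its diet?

Yes

Intake rate on the current diet: R = (0.0091×23.3 + 0.0378×21.6) / (1 + 0.0091×5.98 + 0.0378×11.5) = 1.029/1.489 = 0.6907 kJ/s.
cockles: E/h = 14.8/9.79 = 1.512 kJ/s.
Since 1.512 > R, including cockles increases the long-run rate.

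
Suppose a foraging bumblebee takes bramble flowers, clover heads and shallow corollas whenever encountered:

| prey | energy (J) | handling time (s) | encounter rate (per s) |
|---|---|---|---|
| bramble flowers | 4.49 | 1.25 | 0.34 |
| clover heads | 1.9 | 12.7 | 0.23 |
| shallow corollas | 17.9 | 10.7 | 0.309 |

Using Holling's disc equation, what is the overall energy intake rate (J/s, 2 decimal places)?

R = (0.34×4.49 + 0.23×1.9 + 0.309×17.9) / (1 + 0.34×1.25 + 0.23×12.7 + 0.309×10.7) = 7.495/7.652 = 0.9794 J/s.

0.98 J/s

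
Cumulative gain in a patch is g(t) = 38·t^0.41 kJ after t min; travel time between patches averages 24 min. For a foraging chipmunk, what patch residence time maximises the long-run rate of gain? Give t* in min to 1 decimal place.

16.7 min

Maximise g(t)/(T+t): set derivative to zero → g'(t)(T+t) = g(t).
g'(t) = 0.41·38·t^-0.59. Setting 0.41·38·t^-0.59 = 38·t^0.41/(24+t) gives 0.41(24+t) = t, so 0.59·t = 0.41×24.
t* = 0.41×24/0.59 = 16.68 min.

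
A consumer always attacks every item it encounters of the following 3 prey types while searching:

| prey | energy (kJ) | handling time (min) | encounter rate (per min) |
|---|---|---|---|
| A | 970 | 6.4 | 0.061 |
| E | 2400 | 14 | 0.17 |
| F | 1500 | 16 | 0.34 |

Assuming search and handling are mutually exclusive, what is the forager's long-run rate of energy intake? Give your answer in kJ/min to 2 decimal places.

106.09 kJ/min

R = (0.061×970 + 0.17×2400 + 0.34×1500) / (1 + 0.061×6.4 + 0.17×14 + 0.34×16) = 977.2/9.21 = 106.1 kJ/min.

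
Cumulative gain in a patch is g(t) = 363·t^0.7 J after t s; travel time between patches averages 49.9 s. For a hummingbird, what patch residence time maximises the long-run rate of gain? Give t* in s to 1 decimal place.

By the marginal value theorem, leave when the instantaneous gain rate g'(t) equals the habitat-wide average g(t)/(T + t).
g'(t) = 0.7·363·t^-0.3. Setting 0.7·363·t^-0.3 = 363·t^0.7/(49.9+t) gives 0.7(49.9+t) = t, so 0.30·t = 0.7×49.9.
t* = 0.7×49.9/0.30 = 116.4 s.

116.4 s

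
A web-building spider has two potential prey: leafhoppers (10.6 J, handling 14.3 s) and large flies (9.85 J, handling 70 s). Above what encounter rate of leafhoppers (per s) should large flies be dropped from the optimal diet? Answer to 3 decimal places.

The zero-one rule: include large flies iff E₂/h₂ > λE₁/(1+λh₁). Equality gives the switch point.
λE₁h₂ = E₂ + λE₂h₁ ⇒ λ = E₂/(E₁h₂ − E₂h₁) = 9.85/(742 − 140.9) = 0.01639 per s.

0.016 per s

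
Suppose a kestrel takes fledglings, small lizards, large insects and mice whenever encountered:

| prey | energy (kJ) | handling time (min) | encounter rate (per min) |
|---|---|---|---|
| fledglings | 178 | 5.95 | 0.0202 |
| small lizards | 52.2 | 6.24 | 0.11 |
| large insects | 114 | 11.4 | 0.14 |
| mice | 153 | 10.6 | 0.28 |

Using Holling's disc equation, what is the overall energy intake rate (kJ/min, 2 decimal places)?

10.70 kJ/min

R = (0.0202×178 + 0.11×52.2 + 0.14×114 + 0.28×153) / (1 + 0.0202×5.95 + 0.11×6.24 + 0.14×11.4 + 0.28×10.6) = 68.14/6.371 = 10.7 kJ/min.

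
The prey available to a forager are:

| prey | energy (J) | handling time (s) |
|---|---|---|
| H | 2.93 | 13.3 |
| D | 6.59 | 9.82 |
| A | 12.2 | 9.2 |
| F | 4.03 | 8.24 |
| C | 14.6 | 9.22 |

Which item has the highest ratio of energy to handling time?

C

Profitability E/h (J/s): H = 2.93/13.3 = 0.22, D = 6.59/9.82 = 0.671, A = 12.2/9.2 = 1.33, F = 4.03/8.24 = 0.489, C = 14.6/9.22 = 1.58.
Ranked: C > A > D > F > H.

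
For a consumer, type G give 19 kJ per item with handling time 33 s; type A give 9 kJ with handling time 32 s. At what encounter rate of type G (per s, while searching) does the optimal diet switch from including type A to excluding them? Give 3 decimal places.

0.029 per s

At the threshold, the rate on type G alone equals the profitability of type A: λ·19/(1 + λ·33) = 9/32 = 0.2812.
Rearranging, λ(19 − 0.2812×33) = 0.2812, so λ = 0.2812/9.719 = 0.02894 per s.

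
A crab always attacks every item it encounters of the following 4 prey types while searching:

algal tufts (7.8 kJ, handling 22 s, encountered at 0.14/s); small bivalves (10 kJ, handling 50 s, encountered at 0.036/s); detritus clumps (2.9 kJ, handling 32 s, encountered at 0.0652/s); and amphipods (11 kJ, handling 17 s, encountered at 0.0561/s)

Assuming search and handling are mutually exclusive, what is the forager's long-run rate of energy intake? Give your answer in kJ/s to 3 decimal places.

Energy encountered per unit search time: 0.14×7.8 + 0.036×10 + 0.0652×2.9 + 0.0561×11 = 2.258 kJ/s.
Handling time per unit search time: 0.14×22 + 0.036×50 + 0.0652×32 + 0.0561×17 = 7.92.
Rate = 2.258/(1 + 7.92) = 0.2532 kJ/s.

0.253 kJ/s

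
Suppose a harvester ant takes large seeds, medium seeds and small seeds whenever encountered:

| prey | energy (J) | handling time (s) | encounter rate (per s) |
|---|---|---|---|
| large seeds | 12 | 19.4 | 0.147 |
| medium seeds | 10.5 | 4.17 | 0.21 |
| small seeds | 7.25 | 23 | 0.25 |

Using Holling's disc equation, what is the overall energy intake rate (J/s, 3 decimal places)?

0.552 J/s

R = (0.147×12 + 0.21×10.5 + 0.25×7.25) / (1 + 0.147×19.4 + 0.21×4.17 + 0.25×23) = 5.781/10.48 = 0.5518 J/s.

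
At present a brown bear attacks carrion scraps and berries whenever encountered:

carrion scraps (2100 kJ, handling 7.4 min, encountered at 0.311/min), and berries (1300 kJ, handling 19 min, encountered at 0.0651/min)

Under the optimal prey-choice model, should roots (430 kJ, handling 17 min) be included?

Intake rate on the current diet: R = (0.311×2100 + 0.0651×1300) / (1 + 0.311×7.4 + 0.0651×19) = 737.7/4.538 = 162.6 kJ/min.
roots: E/h = 430/17 = 25.29 kJ/min.
25.29 < 162.6, so adding roots would lower the average — exclude it.

No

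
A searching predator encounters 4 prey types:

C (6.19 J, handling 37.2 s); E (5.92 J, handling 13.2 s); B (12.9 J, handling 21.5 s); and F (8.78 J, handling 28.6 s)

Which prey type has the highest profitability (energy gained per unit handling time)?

In descending order of E/h:
B: 12.9/21.5 = 0.6 J/s
E: 5.92/13.2 = 0.448 J/s
F: 8.78/28.6 = 0.307 J/s
C: 6.19/37.2 = 0.166 J/s

B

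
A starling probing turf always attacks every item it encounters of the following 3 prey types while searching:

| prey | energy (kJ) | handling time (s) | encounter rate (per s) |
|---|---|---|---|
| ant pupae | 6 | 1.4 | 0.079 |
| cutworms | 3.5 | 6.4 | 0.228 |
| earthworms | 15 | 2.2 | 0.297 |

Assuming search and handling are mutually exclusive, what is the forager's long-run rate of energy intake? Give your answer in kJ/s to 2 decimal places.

1.78 kJ/s

R = Σλ_iE_i / (1 + Σλ_ih_i)
Numerator: 0.079×6 + 0.228×3.5 + 0.297×15 = 5.727
Denominator: 1 + 0.079×1.4 + 0.228×6.4 + 0.297×2.2 = 3.223
R = 5.727/3.223 = 1.777 kJ/s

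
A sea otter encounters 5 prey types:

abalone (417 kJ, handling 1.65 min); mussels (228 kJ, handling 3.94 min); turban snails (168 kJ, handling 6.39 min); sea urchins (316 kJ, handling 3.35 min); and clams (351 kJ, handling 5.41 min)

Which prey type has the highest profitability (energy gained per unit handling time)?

Profitability E/h (kJ/min): abalone = 417/1.65 = 253, mussels = 228/3.94 = 57.9, turban snails = 168/6.39 = 26.3, sea urchins = 316/3.35 = 94.3, clams = 351/5.41 = 64.9.
Ranked: abalone > sea urchins > clams > mussels > turban snails.

abalone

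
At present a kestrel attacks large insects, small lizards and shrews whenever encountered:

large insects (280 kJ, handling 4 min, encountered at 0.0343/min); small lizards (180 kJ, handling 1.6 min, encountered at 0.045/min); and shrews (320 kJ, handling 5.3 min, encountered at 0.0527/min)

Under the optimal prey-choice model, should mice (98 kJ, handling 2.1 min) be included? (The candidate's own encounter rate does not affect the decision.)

Current rate: (0.0343×280 + 0.045×180 + 0.0527×320)/(1 + 0.0343×4 + 0.045×1.6 + 0.0527×5.3) = 23.22 kJ/min.
mice: E/h = 98/2.1 = 46.67 kJ/min.
46.67 > 23.22, so adding mice raises the average — include it.

Yes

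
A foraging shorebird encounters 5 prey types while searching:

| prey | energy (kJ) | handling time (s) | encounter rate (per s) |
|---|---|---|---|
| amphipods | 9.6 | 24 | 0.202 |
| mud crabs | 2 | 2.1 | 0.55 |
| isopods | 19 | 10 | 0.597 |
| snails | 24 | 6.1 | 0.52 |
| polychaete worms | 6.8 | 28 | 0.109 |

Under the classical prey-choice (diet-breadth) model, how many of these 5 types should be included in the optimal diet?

Profitabilities (E/h, kJ/s): snails 3.93, isopods 1.9, mud crabs 0.952, amphipods 0.4, polychaete worms 0.243. Add prey in this order while the next type's profitability exceeds the intake rate on those already taken.
Rate on top 1: 2.991. isopods: 1.9 < 2.991 → exclude; stop.
Optimal diet: snails — 1 of 5 types.

1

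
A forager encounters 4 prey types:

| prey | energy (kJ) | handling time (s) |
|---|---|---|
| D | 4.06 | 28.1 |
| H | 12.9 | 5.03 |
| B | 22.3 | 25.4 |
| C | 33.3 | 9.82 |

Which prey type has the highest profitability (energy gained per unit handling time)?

Profitability E/h (kJ/s): D = 4.06/28.1 = 0.144, H = 12.9/5.03 = 2.56, B = 22.3/25.4 = 0.878, C = 33.3/9.82 = 3.39.
Ranked: C > H > B > D.

C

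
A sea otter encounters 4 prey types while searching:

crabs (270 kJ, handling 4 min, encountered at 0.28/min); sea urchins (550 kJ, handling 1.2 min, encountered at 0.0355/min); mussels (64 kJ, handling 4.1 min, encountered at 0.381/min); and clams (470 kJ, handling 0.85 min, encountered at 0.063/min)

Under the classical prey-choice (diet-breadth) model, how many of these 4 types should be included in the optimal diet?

3

Rank by E/h (kJ/min): clams 553, sea urchins 458, crabs 67.5, mussels 15.6. Include each in turn until the next type's E/h falls below the running intake rate.
Rate on top 1: 28.1. sea urchins: 458 > 28.1 → include.
Rate on top 2: 44.83. crabs: 67.5 > 44.83 → include.
Rate on top 3: 56.28. mussels: 15.6 < 56.28 → exclude; stop.
Optimal diet: clams, sea urchins, crabs — 3 of 4 types.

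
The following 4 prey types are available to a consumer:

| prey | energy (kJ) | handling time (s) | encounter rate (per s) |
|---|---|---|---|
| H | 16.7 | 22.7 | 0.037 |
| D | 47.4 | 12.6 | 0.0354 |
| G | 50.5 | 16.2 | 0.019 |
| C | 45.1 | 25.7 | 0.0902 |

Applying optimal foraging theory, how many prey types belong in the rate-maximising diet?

3

E/h in descending order: D 3.76, G 3.12, C 1.75, H 0.736 kJ/s. The optimal diet is the largest prefix of this list for which every included type satisfies E_i/h_i > R on the types above it.
Rate on top 1: 1.16. G: 3.12 > 1.16 → include.
Rate on top 2: 1.504. C: 1.75 > 1.504 → include.
Rate on top 3: 1.647. H: 0.736 < 1.647 → exclude; stop.
Optimal diet: D, G, C — 3 of 4 types.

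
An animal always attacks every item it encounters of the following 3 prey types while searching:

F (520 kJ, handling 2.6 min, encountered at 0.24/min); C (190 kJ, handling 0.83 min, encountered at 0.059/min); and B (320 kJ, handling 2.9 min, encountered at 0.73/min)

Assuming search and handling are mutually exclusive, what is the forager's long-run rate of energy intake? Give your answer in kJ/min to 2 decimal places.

R = (0.24×520 + 0.059×190 + 0.73×320) / (1 + 0.24×2.6 + 0.059×0.83 + 0.73×2.9) = 369.6/3.79 = 97.52 kJ/min.

97.52 kJ/min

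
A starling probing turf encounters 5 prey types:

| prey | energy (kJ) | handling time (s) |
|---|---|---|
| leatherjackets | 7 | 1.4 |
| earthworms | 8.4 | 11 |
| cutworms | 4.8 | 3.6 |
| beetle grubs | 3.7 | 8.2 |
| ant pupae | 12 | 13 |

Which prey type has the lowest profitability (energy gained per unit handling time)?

In descending order of E/h:
leatherjackets: 7/1.4 = 5 kJ/s
cutworms: 4.8/3.6 = 1.33 kJ/s
ant pupae: 12/13 = 0.923 kJ/s
earthworms: 8.4/11 = 0.764 kJ/s
beetle grubs: 3.7/8.2 = 0.451 kJ/s

beetle grubs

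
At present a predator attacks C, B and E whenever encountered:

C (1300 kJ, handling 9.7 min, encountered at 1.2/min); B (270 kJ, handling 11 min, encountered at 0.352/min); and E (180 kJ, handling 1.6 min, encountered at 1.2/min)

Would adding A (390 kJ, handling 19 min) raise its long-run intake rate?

Current rate: (1.2×1300 + 0.352×270 + 1.2×180)/(1 + 1.2×9.7 + 0.352×11 + 1.2×1.6) = 101.5 kJ/min.
A: E/h = 390/19 = 20.53 kJ/min.
Since 20.53 < R, time spent handling A is better spent searching.

No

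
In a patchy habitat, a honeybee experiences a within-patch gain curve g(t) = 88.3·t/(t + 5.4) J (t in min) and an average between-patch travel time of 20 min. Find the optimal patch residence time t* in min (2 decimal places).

Maximise g(t)/(T+t): set derivative to zero → g'(t)(T+t) = g(t).
g'(t) = 88.3·5.4/(t + 5.4)². Setting 88.3·5.4/(t+5.4)² = 88.3t/[(t+5.4)(20+t)] gives 5.4(20+t) = t(t+5.4), so t² = 5.4×20 = 108.
t* = √108 = 10.39 min.

10.39 min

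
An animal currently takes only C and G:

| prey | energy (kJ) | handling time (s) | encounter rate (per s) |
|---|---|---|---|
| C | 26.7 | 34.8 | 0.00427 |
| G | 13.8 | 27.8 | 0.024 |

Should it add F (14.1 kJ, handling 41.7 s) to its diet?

Current rate: (0.00427×26.7 + 0.024×13.8)/(1 + 0.00427×34.8 + 0.024×27.8) = 0.2452 kJ/s.
Profitability of F: 14.1/41.7 = 0.3381 kJ/s.
0.3381 > 0.2452, so adding F raises the average — include it.

Yes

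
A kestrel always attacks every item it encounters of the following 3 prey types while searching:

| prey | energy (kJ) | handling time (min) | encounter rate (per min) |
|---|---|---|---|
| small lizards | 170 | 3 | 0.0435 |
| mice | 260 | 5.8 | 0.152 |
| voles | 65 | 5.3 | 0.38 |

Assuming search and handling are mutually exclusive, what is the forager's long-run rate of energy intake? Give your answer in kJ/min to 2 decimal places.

R = (0.0435×170 + 0.152×260 + 0.38×65) / (1 + 0.0435×3 + 0.152×5.8 + 0.38×5.3) = 71.61/4.026 = 17.79 kJ/min.

17.79 kJ/min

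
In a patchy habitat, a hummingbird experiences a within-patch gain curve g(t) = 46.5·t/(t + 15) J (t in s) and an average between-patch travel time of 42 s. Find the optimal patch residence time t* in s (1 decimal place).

By the marginal value theorem, leave when the instantaneous gain rate g'(t) equals the habitat-wide average g(t)/(T + t).
g'(t) = 46.5·15/(t + 15)². Setting 46.5·15/(t+15)² = 46.5t/[(t+15)(42+t)] gives 15(42+t) = t(t+15), so t² = 15×42 = 630.
t* = √630 = 25.1 s.

25.1 s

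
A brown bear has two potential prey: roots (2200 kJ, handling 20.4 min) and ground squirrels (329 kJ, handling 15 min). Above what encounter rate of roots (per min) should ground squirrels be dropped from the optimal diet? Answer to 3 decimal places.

0.013 per min

Drop ground squirrels once their profitability E₂/h₂ falls below the rate achievable on roots alone: E₂/h₂ = λE₁/(1 + λh₁).
Solve for λ: λE₁h₂ = E₂(1 + λh₁) → λ(E₁h₂ − E₂h₁) = E₂ → λ = E₂/(E₁h₂ − E₂h₁).
λ = 329/(2200×15 − 329×20.4) = 329/2.629e+04 = 0.01252 per min.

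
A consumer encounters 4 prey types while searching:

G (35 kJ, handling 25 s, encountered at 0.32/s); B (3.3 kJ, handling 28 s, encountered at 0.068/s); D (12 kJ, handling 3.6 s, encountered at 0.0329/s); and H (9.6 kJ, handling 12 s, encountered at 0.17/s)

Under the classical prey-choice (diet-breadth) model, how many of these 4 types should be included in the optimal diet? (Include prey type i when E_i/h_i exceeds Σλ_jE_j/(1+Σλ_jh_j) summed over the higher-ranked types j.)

2

Profitabilities (E/h, kJ/s): D 3.33, G 1.4, H 0.8, B 0.118. Add prey in this order while the next type's profitability exceeds the intake rate on those already taken.
Rate on top 1: 0.353. G: 1.4 > 0.353 → include.
Rate on top 2: 1.272. H: 0.8 < 1.272 → exclude; stop.
Optimal diet: D, G — 2 of 4 types.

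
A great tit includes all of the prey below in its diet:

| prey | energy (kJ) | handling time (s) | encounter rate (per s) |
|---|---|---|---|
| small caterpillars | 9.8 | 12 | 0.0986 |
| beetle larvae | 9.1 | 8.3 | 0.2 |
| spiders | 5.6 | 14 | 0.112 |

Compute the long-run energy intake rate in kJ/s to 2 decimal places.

0.63 kJ/s

R = (0.0986×9.8 + 0.2×9.1 + 0.112×5.6) / (1 + 0.0986×12 + 0.2×8.3 + 0.112×14) = 3.413/5.411 = 0.6308 kJ/s.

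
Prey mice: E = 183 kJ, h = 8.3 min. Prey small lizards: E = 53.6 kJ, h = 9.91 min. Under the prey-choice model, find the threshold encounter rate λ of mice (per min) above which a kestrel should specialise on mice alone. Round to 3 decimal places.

At the threshold, the rate on mice alone equals the profitability of small lizards: λ·183/(1 + λ·8.3) = 53.6/9.91 = 5.409.
Rearranging, λ(183 − 5.409×8.3) = 5.409, so λ = 5.409/138.1 = 0.03916 per min.

0.039 per min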